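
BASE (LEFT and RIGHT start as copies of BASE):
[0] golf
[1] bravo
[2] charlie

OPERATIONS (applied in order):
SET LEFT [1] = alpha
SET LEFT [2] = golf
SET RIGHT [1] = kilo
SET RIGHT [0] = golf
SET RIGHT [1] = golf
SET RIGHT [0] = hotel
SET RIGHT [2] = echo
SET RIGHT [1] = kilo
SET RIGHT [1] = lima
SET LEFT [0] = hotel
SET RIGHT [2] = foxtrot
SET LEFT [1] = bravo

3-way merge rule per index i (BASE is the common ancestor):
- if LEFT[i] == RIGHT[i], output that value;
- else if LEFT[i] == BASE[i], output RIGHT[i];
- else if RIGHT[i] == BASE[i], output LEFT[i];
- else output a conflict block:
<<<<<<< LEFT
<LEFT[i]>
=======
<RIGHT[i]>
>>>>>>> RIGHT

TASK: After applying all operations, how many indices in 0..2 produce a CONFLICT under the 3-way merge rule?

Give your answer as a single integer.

Final LEFT:  [hotel, bravo, golf]
Final RIGHT: [hotel, lima, foxtrot]
i=0: L=hotel R=hotel -> agree -> hotel
i=1: L=bravo=BASE, R=lima -> take RIGHT -> lima
i=2: BASE=charlie L=golf R=foxtrot all differ -> CONFLICT
Conflict count: 1

Answer: 1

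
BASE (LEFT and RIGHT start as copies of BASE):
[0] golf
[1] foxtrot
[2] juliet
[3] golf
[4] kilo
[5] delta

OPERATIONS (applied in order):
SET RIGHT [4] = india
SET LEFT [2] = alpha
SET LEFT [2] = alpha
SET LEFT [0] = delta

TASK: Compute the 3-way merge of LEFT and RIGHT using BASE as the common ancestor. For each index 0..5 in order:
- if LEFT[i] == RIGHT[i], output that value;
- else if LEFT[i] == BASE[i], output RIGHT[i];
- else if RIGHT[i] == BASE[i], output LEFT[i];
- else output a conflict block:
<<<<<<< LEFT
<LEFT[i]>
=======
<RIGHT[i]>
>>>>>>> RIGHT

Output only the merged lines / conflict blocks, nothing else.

Final LEFT:  [delta, foxtrot, alpha, golf, kilo, delta]
Final RIGHT: [golf, foxtrot, juliet, golf, india, delta]
i=0: L=delta, R=golf=BASE -> take LEFT -> delta
i=1: L=foxtrot R=foxtrot -> agree -> foxtrot
i=2: L=alpha, R=juliet=BASE -> take LEFT -> alpha
i=3: L=golf R=golf -> agree -> golf
i=4: L=kilo=BASE, R=india -> take RIGHT -> india
i=5: L=delta R=delta -> agree -> delta

Answer: delta
foxtrot
alpha
golf
india
delta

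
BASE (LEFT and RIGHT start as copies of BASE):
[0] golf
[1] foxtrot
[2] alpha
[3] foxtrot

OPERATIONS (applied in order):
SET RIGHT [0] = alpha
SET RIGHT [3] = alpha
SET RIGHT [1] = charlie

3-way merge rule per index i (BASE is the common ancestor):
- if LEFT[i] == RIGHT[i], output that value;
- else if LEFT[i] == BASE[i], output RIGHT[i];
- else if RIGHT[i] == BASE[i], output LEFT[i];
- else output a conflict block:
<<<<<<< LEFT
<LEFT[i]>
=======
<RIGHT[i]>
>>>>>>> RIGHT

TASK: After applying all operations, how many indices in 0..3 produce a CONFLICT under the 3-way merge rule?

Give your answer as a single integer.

Final LEFT:  [golf, foxtrot, alpha, foxtrot]
Final RIGHT: [alpha, charlie, alpha, alpha]
i=0: L=golf=BASE, R=alpha -> take RIGHT -> alpha
i=1: L=foxtrot=BASE, R=charlie -> take RIGHT -> charlie
i=2: L=alpha R=alpha -> agree -> alpha
i=3: L=foxtrot=BASE, R=alpha -> take RIGHT -> alpha
Conflict count: 0

Answer: 0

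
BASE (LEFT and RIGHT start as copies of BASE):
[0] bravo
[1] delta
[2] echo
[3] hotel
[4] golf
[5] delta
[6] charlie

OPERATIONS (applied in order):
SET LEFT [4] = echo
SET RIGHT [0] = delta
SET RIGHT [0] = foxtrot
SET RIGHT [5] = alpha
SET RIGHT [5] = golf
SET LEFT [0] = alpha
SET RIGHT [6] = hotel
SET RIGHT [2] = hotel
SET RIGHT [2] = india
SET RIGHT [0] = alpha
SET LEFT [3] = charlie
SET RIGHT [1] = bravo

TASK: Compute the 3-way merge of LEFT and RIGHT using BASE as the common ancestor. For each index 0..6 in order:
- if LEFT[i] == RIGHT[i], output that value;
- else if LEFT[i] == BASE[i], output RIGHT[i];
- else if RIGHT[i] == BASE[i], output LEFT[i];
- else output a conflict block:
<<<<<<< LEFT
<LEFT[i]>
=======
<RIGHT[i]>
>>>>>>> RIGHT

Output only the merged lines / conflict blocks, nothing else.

Answer: alpha
bravo
india
charlie
echo
golf
hotel

Derivation:
Final LEFT:  [alpha, delta, echo, charlie, echo, delta, charlie]
Final RIGHT: [alpha, bravo, india, hotel, golf, golf, hotel]
i=0: L=alpha R=alpha -> agree -> alpha
i=1: L=delta=BASE, R=bravo -> take RIGHT -> bravo
i=2: L=echo=BASE, R=india -> take RIGHT -> india
i=3: L=charlie, R=hotel=BASE -> take LEFT -> charlie
i=4: L=echo, R=golf=BASE -> take LEFT -> echo
i=5: L=delta=BASE, R=golf -> take RIGHT -> golf
i=6: L=charlie=BASE, R=hotel -> take RIGHT -> hotel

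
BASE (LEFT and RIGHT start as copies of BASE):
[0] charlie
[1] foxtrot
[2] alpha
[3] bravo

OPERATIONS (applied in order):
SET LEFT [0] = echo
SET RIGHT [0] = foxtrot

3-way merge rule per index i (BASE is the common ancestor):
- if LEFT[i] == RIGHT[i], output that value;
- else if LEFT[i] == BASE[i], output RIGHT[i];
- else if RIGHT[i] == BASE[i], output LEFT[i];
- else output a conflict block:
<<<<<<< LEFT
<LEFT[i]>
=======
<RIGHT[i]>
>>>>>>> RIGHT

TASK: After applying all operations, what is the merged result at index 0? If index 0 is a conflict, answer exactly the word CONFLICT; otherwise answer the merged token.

Final LEFT:  [echo, foxtrot, alpha, bravo]
Final RIGHT: [foxtrot, foxtrot, alpha, bravo]
i=0: BASE=charlie L=echo R=foxtrot all differ -> CONFLICT
i=1: L=foxtrot R=foxtrot -> agree -> foxtrot
i=2: L=alpha R=alpha -> agree -> alpha
i=3: L=bravo R=bravo -> agree -> bravo
Index 0 -> CONFLICT

Answer: CONFLICT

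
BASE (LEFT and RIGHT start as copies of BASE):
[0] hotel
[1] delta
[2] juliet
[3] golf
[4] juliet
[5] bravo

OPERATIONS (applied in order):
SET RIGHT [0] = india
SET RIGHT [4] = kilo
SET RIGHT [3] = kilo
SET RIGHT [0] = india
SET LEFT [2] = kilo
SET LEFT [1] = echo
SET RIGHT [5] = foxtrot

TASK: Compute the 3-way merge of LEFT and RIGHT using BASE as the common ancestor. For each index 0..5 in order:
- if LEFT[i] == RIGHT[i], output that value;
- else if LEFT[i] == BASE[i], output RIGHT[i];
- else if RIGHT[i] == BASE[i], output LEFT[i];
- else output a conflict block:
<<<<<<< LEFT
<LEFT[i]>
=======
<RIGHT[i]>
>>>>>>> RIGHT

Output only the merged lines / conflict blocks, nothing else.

Answer: india
echo
kilo
kilo
kilo
foxtrot

Derivation:
Final LEFT:  [hotel, echo, kilo, golf, juliet, bravo]
Final RIGHT: [india, delta, juliet, kilo, kilo, foxtrot]
i=0: L=hotel=BASE, R=india -> take RIGHT -> india
i=1: L=echo, R=delta=BASE -> take LEFT -> echo
i=2: L=kilo, R=juliet=BASE -> take LEFT -> kilo
i=3: L=golf=BASE, R=kilo -> take RIGHT -> kilo
i=4: L=juliet=BASE, R=kilo -> take RIGHT -> kilo
i=5: L=bravo=BASE, R=foxtrot -> take RIGHT -> foxtrot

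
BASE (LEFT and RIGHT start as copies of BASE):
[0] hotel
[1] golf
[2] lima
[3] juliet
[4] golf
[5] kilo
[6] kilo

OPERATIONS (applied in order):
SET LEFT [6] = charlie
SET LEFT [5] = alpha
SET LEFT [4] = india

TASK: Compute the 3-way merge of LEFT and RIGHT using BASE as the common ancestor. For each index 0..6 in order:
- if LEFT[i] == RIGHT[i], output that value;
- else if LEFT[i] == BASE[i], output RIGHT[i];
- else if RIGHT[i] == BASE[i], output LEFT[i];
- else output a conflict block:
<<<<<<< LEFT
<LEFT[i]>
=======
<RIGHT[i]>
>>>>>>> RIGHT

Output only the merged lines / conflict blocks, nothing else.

Answer: hotel
golf
lima
juliet
india
alpha
charlie

Derivation:
Final LEFT:  [hotel, golf, lima, juliet, india, alpha, charlie]
Final RIGHT: [hotel, golf, lima, juliet, golf, kilo, kilo]
i=0: L=hotel R=hotel -> agree -> hotel
i=1: L=golf R=golf -> agree -> golf
i=2: L=lima R=lima -> agree -> lima
i=3: L=juliet R=juliet -> agree -> juliet
i=4: L=india, R=golf=BASE -> take LEFT -> india
i=5: L=alpha, R=kilo=BASE -> take LEFT -> alpha
i=6: L=charlie, R=kilo=BASE -> take LEFT -> charlie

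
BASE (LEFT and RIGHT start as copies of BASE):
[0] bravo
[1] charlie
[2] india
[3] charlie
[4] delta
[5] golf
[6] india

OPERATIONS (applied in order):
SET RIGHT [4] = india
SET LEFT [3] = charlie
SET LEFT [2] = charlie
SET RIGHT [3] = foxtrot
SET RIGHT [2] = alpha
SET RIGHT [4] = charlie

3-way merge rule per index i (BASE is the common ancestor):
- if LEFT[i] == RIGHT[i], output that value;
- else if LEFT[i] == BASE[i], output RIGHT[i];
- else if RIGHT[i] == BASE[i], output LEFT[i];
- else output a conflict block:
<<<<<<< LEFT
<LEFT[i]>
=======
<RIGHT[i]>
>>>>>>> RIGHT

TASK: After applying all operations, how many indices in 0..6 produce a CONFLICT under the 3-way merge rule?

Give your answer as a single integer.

Answer: 1

Derivation:
Final LEFT:  [bravo, charlie, charlie, charlie, delta, golf, india]
Final RIGHT: [bravo, charlie, alpha, foxtrot, charlie, golf, india]
i=0: L=bravo R=bravo -> agree -> bravo
i=1: L=charlie R=charlie -> agree -> charlie
i=2: BASE=india L=charlie R=alpha all differ -> CONFLICT
i=3: L=charlie=BASE, R=foxtrot -> take RIGHT -> foxtrot
i=4: L=delta=BASE, R=charlie -> take RIGHT -> charlie
i=5: L=golf R=golf -> agree -> golf
i=6: L=india R=india -> agree -> india
Conflict count: 1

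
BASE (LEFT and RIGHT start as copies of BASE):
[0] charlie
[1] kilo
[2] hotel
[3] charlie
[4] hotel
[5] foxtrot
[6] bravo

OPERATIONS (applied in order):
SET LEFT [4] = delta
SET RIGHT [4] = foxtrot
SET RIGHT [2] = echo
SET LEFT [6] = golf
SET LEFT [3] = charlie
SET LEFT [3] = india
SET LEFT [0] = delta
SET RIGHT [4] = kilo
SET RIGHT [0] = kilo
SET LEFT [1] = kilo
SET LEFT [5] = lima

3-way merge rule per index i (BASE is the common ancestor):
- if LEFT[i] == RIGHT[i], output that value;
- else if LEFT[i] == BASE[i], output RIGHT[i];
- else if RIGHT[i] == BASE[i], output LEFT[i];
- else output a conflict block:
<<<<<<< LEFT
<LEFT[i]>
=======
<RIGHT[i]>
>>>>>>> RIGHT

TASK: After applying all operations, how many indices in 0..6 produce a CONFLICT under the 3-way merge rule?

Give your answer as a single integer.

Answer: 2

Derivation:
Final LEFT:  [delta, kilo, hotel, india, delta, lima, golf]
Final RIGHT: [kilo, kilo, echo, charlie, kilo, foxtrot, bravo]
i=0: BASE=charlie L=delta R=kilo all differ -> CONFLICT
i=1: L=kilo R=kilo -> agree -> kilo
i=2: L=hotel=BASE, R=echo -> take RIGHT -> echo
i=3: L=india, R=charlie=BASE -> take LEFT -> india
i=4: BASE=hotel L=delta R=kilo all differ -> CONFLICT
i=5: L=lima, R=foxtrot=BASE -> take LEFT -> lima
i=6: L=golf, R=bravo=BASE -> take LEFT -> golf
Conflict count: 2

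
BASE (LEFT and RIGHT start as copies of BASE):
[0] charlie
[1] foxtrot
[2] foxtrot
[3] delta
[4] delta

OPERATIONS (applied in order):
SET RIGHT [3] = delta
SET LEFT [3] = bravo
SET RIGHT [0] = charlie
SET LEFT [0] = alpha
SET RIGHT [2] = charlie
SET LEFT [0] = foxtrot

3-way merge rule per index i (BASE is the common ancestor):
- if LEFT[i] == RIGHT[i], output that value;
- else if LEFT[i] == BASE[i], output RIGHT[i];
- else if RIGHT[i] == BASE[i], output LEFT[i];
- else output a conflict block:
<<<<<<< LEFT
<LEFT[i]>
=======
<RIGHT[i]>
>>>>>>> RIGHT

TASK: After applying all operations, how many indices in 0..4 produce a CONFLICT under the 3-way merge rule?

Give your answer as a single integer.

Final LEFT:  [foxtrot, foxtrot, foxtrot, bravo, delta]
Final RIGHT: [charlie, foxtrot, charlie, delta, delta]
i=0: L=foxtrot, R=charlie=BASE -> take LEFT -> foxtrot
i=1: L=foxtrot R=foxtrot -> agree -> foxtrot
i=2: L=foxtrot=BASE, R=charlie -> take RIGHT -> charlie
i=3: L=bravo, R=delta=BASE -> take LEFT -> bravo
i=4: L=delta R=delta -> agree -> delta
Conflict count: 0

Answer: 0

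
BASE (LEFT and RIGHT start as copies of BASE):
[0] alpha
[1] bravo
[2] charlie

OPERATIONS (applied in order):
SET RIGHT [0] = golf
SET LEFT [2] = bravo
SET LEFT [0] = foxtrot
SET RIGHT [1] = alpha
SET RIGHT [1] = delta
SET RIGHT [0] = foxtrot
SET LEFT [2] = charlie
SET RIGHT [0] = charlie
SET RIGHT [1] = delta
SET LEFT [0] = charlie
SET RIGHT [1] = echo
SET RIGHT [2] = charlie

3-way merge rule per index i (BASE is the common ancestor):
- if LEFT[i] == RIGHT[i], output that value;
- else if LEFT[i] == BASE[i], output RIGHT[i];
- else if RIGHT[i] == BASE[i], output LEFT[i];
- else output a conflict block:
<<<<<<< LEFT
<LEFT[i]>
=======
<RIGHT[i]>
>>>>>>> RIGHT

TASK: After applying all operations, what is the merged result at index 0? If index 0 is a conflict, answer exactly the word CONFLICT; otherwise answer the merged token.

Final LEFT:  [charlie, bravo, charlie]
Final RIGHT: [charlie, echo, charlie]
i=0: L=charlie R=charlie -> agree -> charlie
i=1: L=bravo=BASE, R=echo -> take RIGHT -> echo
i=2: L=charlie R=charlie -> agree -> charlie
Index 0 -> charlie

Answer: charlie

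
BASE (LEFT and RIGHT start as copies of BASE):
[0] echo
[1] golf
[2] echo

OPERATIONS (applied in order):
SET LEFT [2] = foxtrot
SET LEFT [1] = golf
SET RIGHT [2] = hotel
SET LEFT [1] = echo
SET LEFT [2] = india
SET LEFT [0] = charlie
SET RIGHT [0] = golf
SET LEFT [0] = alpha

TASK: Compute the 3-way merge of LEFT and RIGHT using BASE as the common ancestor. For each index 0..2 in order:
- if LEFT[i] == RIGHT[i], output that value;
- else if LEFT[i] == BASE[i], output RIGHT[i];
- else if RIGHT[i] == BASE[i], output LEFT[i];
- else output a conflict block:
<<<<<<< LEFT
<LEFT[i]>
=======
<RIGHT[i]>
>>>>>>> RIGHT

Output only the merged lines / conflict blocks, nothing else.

Answer: <<<<<<< LEFT
alpha
=======
golf
>>>>>>> RIGHT
echo
<<<<<<< LEFT
india
=======
hotel
>>>>>>> RIGHT

Derivation:
Final LEFT:  [alpha, echo, india]
Final RIGHT: [golf, golf, hotel]
i=0: BASE=echo L=alpha R=golf all differ -> CONFLICT
i=1: L=echo, R=golf=BASE -> take LEFT -> echo
i=2: BASE=echo L=india R=hotel all differ -> CONFLICT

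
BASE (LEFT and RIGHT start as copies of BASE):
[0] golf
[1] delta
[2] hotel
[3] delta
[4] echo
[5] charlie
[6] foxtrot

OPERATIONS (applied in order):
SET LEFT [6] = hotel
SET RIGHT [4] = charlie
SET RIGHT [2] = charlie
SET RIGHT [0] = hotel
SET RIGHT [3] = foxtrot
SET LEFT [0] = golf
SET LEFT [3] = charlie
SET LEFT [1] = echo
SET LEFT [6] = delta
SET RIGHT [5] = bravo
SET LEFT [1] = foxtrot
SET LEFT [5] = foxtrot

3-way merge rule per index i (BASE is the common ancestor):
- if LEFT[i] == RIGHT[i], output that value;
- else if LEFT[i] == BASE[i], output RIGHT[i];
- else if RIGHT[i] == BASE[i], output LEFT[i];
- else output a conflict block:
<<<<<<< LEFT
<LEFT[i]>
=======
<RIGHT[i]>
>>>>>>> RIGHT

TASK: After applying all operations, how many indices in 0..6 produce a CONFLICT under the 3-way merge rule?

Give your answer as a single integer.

Answer: 2

Derivation:
Final LEFT:  [golf, foxtrot, hotel, charlie, echo, foxtrot, delta]
Final RIGHT: [hotel, delta, charlie, foxtrot, charlie, bravo, foxtrot]
i=0: L=golf=BASE, R=hotel -> take RIGHT -> hotel
i=1: L=foxtrot, R=delta=BASE -> take LEFT -> foxtrot
i=2: L=hotel=BASE, R=charlie -> take RIGHT -> charlie
i=3: BASE=delta L=charlie R=foxtrot all differ -> CONFLICT
i=4: L=echo=BASE, R=charlie -> take RIGHT -> charlie
i=5: BASE=charlie L=foxtrot R=bravo all differ -> CONFLICT
i=6: L=delta, R=foxtrot=BASE -> take LEFT -> delta
Conflict count: 2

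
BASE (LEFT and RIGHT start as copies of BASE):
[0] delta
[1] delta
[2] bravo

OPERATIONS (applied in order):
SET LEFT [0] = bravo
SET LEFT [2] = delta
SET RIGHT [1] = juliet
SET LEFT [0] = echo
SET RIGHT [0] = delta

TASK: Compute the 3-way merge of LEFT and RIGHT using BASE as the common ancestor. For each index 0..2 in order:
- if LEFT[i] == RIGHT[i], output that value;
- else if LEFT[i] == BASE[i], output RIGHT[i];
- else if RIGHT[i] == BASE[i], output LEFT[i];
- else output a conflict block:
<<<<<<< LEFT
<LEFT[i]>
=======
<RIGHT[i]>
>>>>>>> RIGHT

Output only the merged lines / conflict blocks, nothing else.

Final LEFT:  [echo, delta, delta]
Final RIGHT: [delta, juliet, bravo]
i=0: L=echo, R=delta=BASE -> take LEFT -> echo
i=1: L=delta=BASE, R=juliet -> take RIGHT -> juliet
i=2: L=delta, R=bravo=BASE -> take LEFT -> delta

Answer: echo
juliet
delta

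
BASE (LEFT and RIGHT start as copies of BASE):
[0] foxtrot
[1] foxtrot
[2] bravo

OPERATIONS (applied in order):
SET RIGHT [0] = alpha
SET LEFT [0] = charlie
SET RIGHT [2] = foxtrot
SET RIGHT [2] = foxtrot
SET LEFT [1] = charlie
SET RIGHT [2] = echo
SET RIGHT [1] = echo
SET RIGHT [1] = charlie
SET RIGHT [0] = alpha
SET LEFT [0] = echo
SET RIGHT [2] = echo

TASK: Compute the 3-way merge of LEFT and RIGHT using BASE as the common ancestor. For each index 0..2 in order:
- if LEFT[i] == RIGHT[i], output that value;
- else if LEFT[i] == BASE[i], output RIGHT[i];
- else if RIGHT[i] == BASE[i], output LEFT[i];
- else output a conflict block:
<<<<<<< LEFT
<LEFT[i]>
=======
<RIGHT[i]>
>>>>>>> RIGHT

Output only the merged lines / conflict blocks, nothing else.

Final LEFT:  [echo, charlie, bravo]
Final RIGHT: [alpha, charlie, echo]
i=0: BASE=foxtrot L=echo R=alpha all differ -> CONFLICT
i=1: L=charlie R=charlie -> agree -> charlie
i=2: L=bravo=BASE, R=echo -> take RIGHT -> echo

Answer: <<<<<<< LEFT
echo
=======
alpha
>>>>>>> RIGHT
charlie
echo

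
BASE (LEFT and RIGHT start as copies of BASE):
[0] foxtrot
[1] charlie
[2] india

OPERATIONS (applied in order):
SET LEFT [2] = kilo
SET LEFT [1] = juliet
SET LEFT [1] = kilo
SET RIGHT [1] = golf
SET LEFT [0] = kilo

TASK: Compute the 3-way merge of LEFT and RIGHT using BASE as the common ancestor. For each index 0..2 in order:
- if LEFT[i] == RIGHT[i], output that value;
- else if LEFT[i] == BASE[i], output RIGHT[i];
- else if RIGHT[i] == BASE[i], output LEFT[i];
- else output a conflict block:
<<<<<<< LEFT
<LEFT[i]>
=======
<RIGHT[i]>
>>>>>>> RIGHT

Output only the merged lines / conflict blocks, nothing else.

Answer: kilo
<<<<<<< LEFT
kilo
=======
golf
>>>>>>> RIGHT
kilo

Derivation:
Final LEFT:  [kilo, kilo, kilo]
Final RIGHT: [foxtrot, golf, india]
i=0: L=kilo, R=foxtrot=BASE -> take LEFT -> kilo
i=1: BASE=charlie L=kilo R=golf all differ -> CONFLICT
i=2: L=kilo, R=india=BASE -> take LEFT -> kilo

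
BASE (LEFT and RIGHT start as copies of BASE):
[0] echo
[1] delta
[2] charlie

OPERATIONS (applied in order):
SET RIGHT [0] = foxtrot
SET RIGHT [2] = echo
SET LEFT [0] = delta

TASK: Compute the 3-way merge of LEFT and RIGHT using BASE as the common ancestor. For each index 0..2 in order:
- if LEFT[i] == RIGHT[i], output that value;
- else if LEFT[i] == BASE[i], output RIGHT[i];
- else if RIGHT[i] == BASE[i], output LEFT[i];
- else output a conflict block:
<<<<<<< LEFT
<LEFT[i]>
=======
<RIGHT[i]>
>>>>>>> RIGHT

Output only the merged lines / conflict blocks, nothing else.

Answer: <<<<<<< LEFT
delta
=======
foxtrot
>>>>>>> RIGHT
delta
echo

Derivation:
Final LEFT:  [delta, delta, charlie]
Final RIGHT: [foxtrot, delta, echo]
i=0: BASE=echo L=delta R=foxtrot all differ -> CONFLICT
i=1: L=delta R=delta -> agree -> delta
i=2: L=charlie=BASE, R=echo -> take RIGHT -> echo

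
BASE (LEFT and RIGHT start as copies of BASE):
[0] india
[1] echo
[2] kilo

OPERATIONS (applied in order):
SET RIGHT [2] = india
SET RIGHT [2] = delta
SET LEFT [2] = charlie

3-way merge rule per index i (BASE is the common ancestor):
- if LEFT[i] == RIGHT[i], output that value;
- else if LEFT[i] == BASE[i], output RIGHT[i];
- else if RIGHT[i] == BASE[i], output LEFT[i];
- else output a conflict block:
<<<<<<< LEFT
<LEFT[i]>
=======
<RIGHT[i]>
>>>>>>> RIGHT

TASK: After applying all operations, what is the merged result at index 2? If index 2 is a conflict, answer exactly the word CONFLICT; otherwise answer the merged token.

Final LEFT:  [india, echo, charlie]
Final RIGHT: [india, echo, delta]
i=0: L=india R=india -> agree -> india
i=1: L=echo R=echo -> agree -> echo
i=2: BASE=kilo L=charlie R=delta all differ -> CONFLICT
Index 2 -> CONFLICT

Answer: CONFLICT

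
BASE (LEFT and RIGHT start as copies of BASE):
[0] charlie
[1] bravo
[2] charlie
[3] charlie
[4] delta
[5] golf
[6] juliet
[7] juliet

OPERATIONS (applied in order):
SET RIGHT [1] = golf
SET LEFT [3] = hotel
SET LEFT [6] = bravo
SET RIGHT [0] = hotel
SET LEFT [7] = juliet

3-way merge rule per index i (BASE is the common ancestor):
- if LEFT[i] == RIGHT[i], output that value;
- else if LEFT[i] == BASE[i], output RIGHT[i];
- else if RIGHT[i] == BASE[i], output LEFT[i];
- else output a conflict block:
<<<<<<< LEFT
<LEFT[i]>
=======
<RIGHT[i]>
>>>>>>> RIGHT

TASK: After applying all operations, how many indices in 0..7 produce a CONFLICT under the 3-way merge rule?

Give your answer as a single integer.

Final LEFT:  [charlie, bravo, charlie, hotel, delta, golf, bravo, juliet]
Final RIGHT: [hotel, golf, charlie, charlie, delta, golf, juliet, juliet]
i=0: L=charlie=BASE, R=hotel -> take RIGHT -> hotel
i=1: L=bravo=BASE, R=golf -> take RIGHT -> golf
i=2: L=charlie R=charlie -> agree -> charlie
i=3: L=hotel, R=charlie=BASE -> take LEFT -> hotel
i=4: L=delta R=delta -> agree -> delta
i=5: L=golf R=golf -> agree -> golf
i=6: L=bravo, R=juliet=BASE -> take LEFT -> bravo
i=7: L=juliet R=juliet -> agree -> juliet
Conflict count: 0

Answer: 0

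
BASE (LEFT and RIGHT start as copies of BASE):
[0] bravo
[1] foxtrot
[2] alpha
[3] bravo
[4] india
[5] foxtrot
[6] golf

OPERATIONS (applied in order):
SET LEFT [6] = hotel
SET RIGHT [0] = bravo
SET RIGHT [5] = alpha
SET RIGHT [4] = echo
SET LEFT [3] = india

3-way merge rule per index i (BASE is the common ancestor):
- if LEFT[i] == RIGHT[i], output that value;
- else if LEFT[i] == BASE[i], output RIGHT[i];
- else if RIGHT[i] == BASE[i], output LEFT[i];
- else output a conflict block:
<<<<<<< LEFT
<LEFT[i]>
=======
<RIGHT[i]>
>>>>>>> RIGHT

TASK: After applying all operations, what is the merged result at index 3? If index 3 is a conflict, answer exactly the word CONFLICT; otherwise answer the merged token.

Final LEFT:  [bravo, foxtrot, alpha, india, india, foxtrot, hotel]
Final RIGHT: [bravo, foxtrot, alpha, bravo, echo, alpha, golf]
i=0: L=bravo R=bravo -> agree -> bravo
i=1: L=foxtrot R=foxtrot -> agree -> foxtrot
i=2: L=alpha R=alpha -> agree -> alpha
i=3: L=india, R=bravo=BASE -> take LEFT -> india
i=4: L=india=BASE, R=echo -> take RIGHT -> echo
i=5: L=foxtrot=BASE, R=alpha -> take RIGHT -> alpha
i=6: L=hotel, R=golf=BASE -> take LEFT -> hotel
Index 3 -> india

Answer: india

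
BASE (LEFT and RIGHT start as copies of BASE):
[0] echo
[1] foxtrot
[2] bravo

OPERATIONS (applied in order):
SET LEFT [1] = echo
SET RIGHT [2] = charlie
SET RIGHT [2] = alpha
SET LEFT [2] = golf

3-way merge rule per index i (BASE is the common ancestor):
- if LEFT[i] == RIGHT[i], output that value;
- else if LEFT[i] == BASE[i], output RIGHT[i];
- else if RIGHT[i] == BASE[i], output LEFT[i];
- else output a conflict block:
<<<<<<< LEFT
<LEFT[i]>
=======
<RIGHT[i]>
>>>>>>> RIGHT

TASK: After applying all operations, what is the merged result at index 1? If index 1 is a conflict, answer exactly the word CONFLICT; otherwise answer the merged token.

Answer: echo

Derivation:
Final LEFT:  [echo, echo, golf]
Final RIGHT: [echo, foxtrot, alpha]
i=0: L=echo R=echo -> agree -> echo
i=1: L=echo, R=foxtrot=BASE -> take LEFT -> echo
i=2: BASE=bravo L=golf R=alpha all differ -> CONFLICT
Index 1 -> echo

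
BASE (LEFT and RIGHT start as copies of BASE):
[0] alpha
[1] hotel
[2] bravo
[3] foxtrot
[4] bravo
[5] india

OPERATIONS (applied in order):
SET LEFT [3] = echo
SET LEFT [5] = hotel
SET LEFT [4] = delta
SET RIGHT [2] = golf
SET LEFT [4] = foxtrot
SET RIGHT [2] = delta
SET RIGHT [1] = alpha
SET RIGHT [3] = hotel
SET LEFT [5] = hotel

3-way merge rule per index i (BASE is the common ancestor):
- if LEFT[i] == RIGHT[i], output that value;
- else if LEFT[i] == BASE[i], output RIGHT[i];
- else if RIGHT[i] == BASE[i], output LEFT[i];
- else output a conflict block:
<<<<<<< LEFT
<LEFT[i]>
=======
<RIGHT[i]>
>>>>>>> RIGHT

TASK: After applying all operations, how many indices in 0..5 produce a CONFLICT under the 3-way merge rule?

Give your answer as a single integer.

Answer: 1

Derivation:
Final LEFT:  [alpha, hotel, bravo, echo, foxtrot, hotel]
Final RIGHT: [alpha, alpha, delta, hotel, bravo, india]
i=0: L=alpha R=alpha -> agree -> alpha
i=1: L=hotel=BASE, R=alpha -> take RIGHT -> alpha
i=2: L=bravo=BASE, R=delta -> take RIGHT -> delta
i=3: BASE=foxtrot L=echo R=hotel all differ -> CONFLICT
i=4: L=foxtrot, R=bravo=BASE -> take LEFT -> foxtrot
i=5: L=hotel, R=india=BASE -> take LEFT -> hotel
Conflict count: 1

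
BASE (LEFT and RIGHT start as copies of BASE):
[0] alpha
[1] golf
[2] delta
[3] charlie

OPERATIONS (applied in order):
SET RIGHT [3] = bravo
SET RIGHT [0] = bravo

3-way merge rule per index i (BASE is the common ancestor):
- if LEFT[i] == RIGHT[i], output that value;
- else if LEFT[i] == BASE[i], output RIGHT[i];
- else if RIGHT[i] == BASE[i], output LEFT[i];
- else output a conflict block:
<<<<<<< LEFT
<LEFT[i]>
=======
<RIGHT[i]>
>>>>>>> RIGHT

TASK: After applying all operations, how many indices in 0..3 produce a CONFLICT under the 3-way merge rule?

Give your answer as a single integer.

Final LEFT:  [alpha, golf, delta, charlie]
Final RIGHT: [bravo, golf, delta, bravo]
i=0: L=alpha=BASE, R=bravo -> take RIGHT -> bravo
i=1: L=golf R=golf -> agree -> golf
i=2: L=delta R=delta -> agree -> delta
i=3: L=charlie=BASE, R=bravo -> take RIGHT -> bravo
Conflict count: 0

Answer: 0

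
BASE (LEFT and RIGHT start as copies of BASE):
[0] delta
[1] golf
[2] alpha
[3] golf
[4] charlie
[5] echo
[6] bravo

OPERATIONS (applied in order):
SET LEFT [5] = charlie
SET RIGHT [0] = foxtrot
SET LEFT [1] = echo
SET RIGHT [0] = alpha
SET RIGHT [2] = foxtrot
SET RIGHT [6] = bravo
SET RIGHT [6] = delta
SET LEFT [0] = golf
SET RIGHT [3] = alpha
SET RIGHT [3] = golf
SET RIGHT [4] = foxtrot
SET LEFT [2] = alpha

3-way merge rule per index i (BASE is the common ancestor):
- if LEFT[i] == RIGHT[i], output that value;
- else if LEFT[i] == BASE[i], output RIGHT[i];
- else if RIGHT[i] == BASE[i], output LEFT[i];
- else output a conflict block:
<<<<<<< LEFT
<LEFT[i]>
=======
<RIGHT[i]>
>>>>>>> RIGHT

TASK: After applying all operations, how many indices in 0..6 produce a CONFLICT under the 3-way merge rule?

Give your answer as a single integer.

Final LEFT:  [golf, echo, alpha, golf, charlie, charlie, bravo]
Final RIGHT: [alpha, golf, foxtrot, golf, foxtrot, echo, delta]
i=0: BASE=delta L=golf R=alpha all differ -> CONFLICT
i=1: L=echo, R=golf=BASE -> take LEFT -> echo
i=2: L=alpha=BASE, R=foxtrot -> take RIGHT -> foxtrot
i=3: L=golf R=golf -> agree -> golf
i=4: L=charlie=BASE, R=foxtrot -> take RIGHT -> foxtrot
i=5: L=charlie, R=echo=BASE -> take LEFT -> charlie
i=6: L=bravo=BASE, R=delta -> take RIGHT -> delta
Conflict count: 1

Answer: 1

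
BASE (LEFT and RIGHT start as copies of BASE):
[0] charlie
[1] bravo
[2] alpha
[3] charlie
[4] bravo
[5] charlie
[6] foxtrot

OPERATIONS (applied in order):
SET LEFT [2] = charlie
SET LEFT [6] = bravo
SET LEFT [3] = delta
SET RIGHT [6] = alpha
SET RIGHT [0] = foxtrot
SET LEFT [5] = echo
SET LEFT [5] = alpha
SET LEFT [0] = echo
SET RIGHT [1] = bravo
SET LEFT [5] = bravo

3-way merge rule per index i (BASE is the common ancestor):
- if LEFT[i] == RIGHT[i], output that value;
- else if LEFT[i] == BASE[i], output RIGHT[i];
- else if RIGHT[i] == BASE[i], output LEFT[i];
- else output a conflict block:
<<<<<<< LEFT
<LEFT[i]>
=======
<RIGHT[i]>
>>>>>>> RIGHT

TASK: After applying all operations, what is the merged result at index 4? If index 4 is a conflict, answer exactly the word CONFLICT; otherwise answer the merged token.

Final LEFT:  [echo, bravo, charlie, delta, bravo, bravo, bravo]
Final RIGHT: [foxtrot, bravo, alpha, charlie, bravo, charlie, alpha]
i=0: BASE=charlie L=echo R=foxtrot all differ -> CONFLICT
i=1: L=bravo R=bravo -> agree -> bravo
i=2: L=charlie, R=alpha=BASE -> take LEFT -> charlie
i=3: L=delta, R=charlie=BASE -> take LEFT -> delta
i=4: L=bravo R=bravo -> agree -> bravo
i=5: L=bravo, R=charlie=BASE -> take LEFT -> bravo
i=6: BASE=foxtrot L=bravo R=alpha all differ -> CONFLICT
Index 4 -> bravo

Answer: bravo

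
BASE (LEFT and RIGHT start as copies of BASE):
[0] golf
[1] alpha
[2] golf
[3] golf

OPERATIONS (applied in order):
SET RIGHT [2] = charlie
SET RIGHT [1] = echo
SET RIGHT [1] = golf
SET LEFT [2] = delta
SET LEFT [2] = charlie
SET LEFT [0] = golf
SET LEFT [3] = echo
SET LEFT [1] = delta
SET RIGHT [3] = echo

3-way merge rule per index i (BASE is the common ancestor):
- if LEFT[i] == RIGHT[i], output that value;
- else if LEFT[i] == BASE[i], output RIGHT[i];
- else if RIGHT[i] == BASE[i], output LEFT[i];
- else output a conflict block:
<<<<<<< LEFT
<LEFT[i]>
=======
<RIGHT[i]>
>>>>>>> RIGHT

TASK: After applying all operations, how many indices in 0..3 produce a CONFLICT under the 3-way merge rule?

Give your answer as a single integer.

Final LEFT:  [golf, delta, charlie, echo]
Final RIGHT: [golf, golf, charlie, echo]
i=0: L=golf R=golf -> agree -> golf
i=1: BASE=alpha L=delta R=golf all differ -> CONFLICT
i=2: L=charlie R=charlie -> agree -> charlie
i=3: L=echo R=echo -> agree -> echo
Conflict count: 1

Answer: 1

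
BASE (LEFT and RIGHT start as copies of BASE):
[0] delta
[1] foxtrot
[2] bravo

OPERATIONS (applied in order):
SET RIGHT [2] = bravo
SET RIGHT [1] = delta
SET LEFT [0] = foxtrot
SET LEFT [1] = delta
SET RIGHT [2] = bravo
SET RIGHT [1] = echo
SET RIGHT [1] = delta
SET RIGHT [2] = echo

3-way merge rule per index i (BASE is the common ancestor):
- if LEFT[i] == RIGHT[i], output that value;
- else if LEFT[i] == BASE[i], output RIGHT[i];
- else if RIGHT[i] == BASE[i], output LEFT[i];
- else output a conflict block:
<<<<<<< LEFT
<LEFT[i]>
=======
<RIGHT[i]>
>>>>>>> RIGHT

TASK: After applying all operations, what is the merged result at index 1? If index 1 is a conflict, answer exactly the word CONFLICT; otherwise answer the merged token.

Final LEFT:  [foxtrot, delta, bravo]
Final RIGHT: [delta, delta, echo]
i=0: L=foxtrot, R=delta=BASE -> take LEFT -> foxtrot
i=1: L=delta R=delta -> agree -> delta
i=2: L=bravo=BASE, R=echo -> take RIGHT -> echo
Index 1 -> delta

Answer: delta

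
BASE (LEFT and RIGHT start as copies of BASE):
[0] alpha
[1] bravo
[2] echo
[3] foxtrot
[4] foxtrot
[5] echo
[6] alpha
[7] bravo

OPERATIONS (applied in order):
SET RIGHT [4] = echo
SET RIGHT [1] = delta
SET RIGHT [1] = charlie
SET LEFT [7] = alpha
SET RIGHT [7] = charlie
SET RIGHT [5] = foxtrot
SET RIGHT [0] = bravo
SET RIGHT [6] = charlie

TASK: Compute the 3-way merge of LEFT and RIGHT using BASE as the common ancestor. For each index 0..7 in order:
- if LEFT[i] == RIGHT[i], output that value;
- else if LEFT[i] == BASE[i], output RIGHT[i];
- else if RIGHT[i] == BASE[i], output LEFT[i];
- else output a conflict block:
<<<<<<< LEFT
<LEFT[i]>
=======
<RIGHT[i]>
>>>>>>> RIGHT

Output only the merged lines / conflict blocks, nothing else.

Answer: bravo
charlie
echo
foxtrot
echo
foxtrot
charlie
<<<<<<< LEFT
alpha
=======
charlie
>>>>>>> RIGHT

Derivation:
Final LEFT:  [alpha, bravo, echo, foxtrot, foxtrot, echo, alpha, alpha]
Final RIGHT: [bravo, charlie, echo, foxtrot, echo, foxtrot, charlie, charlie]
i=0: L=alpha=BASE, R=bravo -> take RIGHT -> bravo
i=1: L=bravo=BASE, R=charlie -> take RIGHT -> charlie
i=2: L=echo R=echo -> agree -> echo
i=3: L=foxtrot R=foxtrot -> agree -> foxtrot
i=4: L=foxtrot=BASE, R=echo -> take RIGHT -> echo
i=5: L=echo=BASE, R=foxtrot -> take RIGHT -> foxtrot
i=6: L=alpha=BASE, R=charlie -> take RIGHT -> charlie
i=7: BASE=bravo L=alpha R=charlie all differ -> CONFLICT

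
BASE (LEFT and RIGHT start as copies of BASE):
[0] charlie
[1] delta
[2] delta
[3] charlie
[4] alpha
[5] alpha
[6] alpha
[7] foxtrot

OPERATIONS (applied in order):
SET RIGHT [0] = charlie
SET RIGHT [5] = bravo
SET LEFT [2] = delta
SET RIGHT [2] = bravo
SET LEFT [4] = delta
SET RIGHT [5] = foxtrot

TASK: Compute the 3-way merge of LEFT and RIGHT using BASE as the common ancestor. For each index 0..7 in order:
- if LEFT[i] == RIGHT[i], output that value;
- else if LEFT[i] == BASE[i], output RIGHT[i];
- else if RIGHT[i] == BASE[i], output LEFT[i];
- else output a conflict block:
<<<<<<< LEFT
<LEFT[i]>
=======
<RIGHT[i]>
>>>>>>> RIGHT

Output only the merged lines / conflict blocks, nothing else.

Answer: charlie
delta
bravo
charlie
delta
foxtrot
alpha
foxtrot

Derivation:
Final LEFT:  [charlie, delta, delta, charlie, delta, alpha, alpha, foxtrot]
Final RIGHT: [charlie, delta, bravo, charlie, alpha, foxtrot, alpha, foxtrot]
i=0: L=charlie R=charlie -> agree -> charlie
i=1: L=delta R=delta -> agree -> delta
i=2: L=delta=BASE, R=bravo -> take RIGHT -> bravo
i=3: L=charlie R=charlie -> agree -> charlie
i=4: L=delta, R=alpha=BASE -> take LEFT -> delta
i=5: L=alpha=BASE, R=foxtrot -> take RIGHT -> foxtrot
i=6: L=alpha R=alpha -> agree -> alpha
i=7: L=foxtrot R=foxtrot -> agree -> foxtrot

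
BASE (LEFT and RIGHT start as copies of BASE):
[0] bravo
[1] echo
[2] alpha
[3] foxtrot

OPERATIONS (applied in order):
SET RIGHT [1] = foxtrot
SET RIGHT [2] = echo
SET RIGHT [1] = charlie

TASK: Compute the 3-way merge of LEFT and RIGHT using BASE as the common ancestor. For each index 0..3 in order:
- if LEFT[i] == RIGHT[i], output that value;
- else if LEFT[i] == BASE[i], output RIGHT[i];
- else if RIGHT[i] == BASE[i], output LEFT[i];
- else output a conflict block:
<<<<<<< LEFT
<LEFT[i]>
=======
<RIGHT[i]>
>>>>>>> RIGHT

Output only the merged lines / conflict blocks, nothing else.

Final LEFT:  [bravo, echo, alpha, foxtrot]
Final RIGHT: [bravo, charlie, echo, foxtrot]
i=0: L=bravo R=bravo -> agree -> bravo
i=1: L=echo=BASE, R=charlie -> take RIGHT -> charlie
i=2: L=alpha=BASE, R=echo -> take RIGHT -> echo
i=3: L=foxtrot R=foxtrot -> agree -> foxtrot

Answer: bravo
charlie
echo
foxtrot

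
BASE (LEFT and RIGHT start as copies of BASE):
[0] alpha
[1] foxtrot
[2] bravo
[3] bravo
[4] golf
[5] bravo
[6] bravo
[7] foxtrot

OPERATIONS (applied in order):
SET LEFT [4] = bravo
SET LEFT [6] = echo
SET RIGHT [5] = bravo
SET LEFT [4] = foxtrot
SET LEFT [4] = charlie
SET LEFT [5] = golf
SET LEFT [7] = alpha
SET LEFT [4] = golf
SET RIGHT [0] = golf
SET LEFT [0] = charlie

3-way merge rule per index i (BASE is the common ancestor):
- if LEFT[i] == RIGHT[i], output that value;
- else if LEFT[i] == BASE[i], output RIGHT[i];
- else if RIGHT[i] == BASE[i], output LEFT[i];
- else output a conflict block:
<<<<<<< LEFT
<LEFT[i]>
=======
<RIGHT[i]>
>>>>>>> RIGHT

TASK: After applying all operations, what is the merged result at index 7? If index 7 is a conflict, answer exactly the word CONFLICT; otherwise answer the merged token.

Final LEFT:  [charlie, foxtrot, bravo, bravo, golf, golf, echo, alpha]
Final RIGHT: [golf, foxtrot, bravo, bravo, golf, bravo, bravo, foxtrot]
i=0: BASE=alpha L=charlie R=golf all differ -> CONFLICT
i=1: L=foxtrot R=foxtrot -> agree -> foxtrot
i=2: L=bravo R=bravo -> agree -> bravo
i=3: L=bravo R=bravo -> agree -> bravo
i=4: L=golf R=golf -> agree -> golf
i=5: L=golf, R=bravo=BASE -> take LEFT -> golf
i=6: L=echo, R=bravo=BASE -> take LEFT -> echo
i=7: L=alpha, R=foxtrot=BASE -> take LEFT -> alpha
Index 7 -> alpha

Answer: alpha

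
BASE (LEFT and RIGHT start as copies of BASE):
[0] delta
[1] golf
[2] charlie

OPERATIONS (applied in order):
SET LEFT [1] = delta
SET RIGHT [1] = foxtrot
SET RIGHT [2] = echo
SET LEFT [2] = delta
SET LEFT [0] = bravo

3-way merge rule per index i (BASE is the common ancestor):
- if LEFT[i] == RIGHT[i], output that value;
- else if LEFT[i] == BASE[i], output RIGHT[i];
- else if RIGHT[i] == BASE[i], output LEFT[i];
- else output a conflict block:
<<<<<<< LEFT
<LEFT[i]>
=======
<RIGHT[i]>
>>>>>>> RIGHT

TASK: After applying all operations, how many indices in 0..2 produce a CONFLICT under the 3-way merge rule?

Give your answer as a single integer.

Answer: 2

Derivation:
Final LEFT:  [bravo, delta, delta]
Final RIGHT: [delta, foxtrot, echo]
i=0: L=bravo, R=delta=BASE -> take LEFT -> bravo
i=1: BASE=golf L=delta R=foxtrot all differ -> CONFLICT
i=2: BASE=charlie L=delta R=echo all differ -> CONFLICT
Conflict count: 2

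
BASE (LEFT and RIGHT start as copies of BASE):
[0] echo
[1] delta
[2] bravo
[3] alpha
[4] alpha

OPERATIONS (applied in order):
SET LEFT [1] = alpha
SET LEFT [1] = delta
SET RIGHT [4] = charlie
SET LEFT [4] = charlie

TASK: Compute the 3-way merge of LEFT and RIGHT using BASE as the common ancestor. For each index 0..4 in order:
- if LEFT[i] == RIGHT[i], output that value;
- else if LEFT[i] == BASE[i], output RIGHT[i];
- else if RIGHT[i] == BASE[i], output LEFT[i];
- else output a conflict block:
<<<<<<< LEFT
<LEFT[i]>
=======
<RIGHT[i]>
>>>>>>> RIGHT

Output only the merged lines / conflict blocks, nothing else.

Final LEFT:  [echo, delta, bravo, alpha, charlie]
Final RIGHT: [echo, delta, bravo, alpha, charlie]
i=0: L=echo R=echo -> agree -> echo
i=1: L=delta R=delta -> agree -> delta
i=2: L=bravo R=bravo -> agree -> bravo
i=3: L=alpha R=alpha -> agree -> alpha
i=4: L=charlie R=charlie -> agree -> charlie

Answer: echo
delta
bravo
alpha
charlie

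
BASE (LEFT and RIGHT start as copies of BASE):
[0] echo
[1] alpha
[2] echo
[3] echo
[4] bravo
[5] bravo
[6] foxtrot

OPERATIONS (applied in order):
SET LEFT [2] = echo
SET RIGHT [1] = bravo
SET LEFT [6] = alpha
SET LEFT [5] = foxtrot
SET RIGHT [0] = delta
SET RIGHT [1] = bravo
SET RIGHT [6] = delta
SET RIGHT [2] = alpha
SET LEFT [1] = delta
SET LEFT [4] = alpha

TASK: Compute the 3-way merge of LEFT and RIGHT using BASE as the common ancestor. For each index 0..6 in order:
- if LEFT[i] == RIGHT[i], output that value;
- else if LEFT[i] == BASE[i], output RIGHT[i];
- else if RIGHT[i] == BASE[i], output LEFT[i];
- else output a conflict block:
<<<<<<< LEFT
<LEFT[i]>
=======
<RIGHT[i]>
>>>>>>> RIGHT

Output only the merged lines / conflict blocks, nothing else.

Final LEFT:  [echo, delta, echo, echo, alpha, foxtrot, alpha]
Final RIGHT: [delta, bravo, alpha, echo, bravo, bravo, delta]
i=0: L=echo=BASE, R=delta -> take RIGHT -> delta
i=1: BASE=alpha L=delta R=bravo all differ -> CONFLICT
i=2: L=echo=BASE, R=alpha -> take RIGHT -> alpha
i=3: L=echo R=echo -> agree -> echo
i=4: L=alpha, R=bravo=BASE -> take LEFT -> alpha
i=5: L=foxtrot, R=bravo=BASE -> take LEFT -> foxtrot
i=6: BASE=foxtrot L=alpha R=delta all differ -> CONFLICT

Answer: delta
<<<<<<< LEFT
delta
=======
bravo
>>>>>>> RIGHT
alpha
echo
alpha
foxtrot
<<<<<<< LEFT
alpha
=======
delta
>>>>>>> RIGHT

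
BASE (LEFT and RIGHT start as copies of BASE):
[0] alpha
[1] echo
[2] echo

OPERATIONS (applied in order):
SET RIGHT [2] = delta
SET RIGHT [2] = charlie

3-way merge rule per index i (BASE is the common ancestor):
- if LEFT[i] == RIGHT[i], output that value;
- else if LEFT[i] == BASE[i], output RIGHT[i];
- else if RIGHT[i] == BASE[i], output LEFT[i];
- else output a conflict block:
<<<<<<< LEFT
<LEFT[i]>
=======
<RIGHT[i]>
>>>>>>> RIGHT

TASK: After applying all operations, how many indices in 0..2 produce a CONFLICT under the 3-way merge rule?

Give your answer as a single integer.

Answer: 0

Derivation:
Final LEFT:  [alpha, echo, echo]
Final RIGHT: [alpha, echo, charlie]
i=0: L=alpha R=alpha -> agree -> alpha
i=1: L=echo R=echo -> agree -> echo
i=2: L=echo=BASE, R=charlie -> take RIGHT -> charlie
Conflict count: 0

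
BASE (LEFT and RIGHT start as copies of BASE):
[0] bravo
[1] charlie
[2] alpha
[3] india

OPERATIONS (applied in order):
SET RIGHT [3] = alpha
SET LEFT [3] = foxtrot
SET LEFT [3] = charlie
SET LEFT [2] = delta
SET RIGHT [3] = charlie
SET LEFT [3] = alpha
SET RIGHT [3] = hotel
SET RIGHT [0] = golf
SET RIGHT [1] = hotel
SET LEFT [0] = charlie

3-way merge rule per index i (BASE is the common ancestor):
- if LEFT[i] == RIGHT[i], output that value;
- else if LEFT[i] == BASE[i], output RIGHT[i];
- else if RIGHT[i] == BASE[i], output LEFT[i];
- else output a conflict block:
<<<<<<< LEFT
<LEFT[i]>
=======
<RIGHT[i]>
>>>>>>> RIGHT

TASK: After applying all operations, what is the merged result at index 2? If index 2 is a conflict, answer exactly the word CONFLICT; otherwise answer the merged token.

Final LEFT:  [charlie, charlie, delta, alpha]
Final RIGHT: [golf, hotel, alpha, hotel]
i=0: BASE=bravo L=charlie R=golf all differ -> CONFLICT
i=1: L=charlie=BASE, R=hotel -> take RIGHT -> hotel
i=2: L=delta, R=alpha=BASE -> take LEFT -> delta
i=3: BASE=india L=alpha R=hotel all differ -> CONFLICT
Index 2 -> delta

Answer: delta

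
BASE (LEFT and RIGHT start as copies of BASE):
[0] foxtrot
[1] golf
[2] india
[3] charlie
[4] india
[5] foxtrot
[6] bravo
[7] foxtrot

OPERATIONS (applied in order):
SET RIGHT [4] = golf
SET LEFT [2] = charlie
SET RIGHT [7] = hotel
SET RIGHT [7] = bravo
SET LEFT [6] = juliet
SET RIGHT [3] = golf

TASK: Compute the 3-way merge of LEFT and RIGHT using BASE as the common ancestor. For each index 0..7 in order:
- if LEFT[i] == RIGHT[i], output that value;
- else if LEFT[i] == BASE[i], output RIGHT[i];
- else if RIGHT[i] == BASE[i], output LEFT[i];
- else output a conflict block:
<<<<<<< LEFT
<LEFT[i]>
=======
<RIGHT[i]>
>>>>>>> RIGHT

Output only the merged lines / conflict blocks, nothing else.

Final LEFT:  [foxtrot, golf, charlie, charlie, india, foxtrot, juliet, foxtrot]
Final RIGHT: [foxtrot, golf, india, golf, golf, foxtrot, bravo, bravo]
i=0: L=foxtrot R=foxtrot -> agree -> foxtrot
i=1: L=golf R=golf -> agree -> golf
i=2: L=charlie, R=india=BASE -> take LEFT -> charlie
i=3: L=charlie=BASE, R=golf -> take RIGHT -> golf
i=4: L=india=BASE, R=golf -> take RIGHT -> golf
i=5: L=foxtrot R=foxtrot -> agree -> foxtrot
i=6: L=juliet, R=bravo=BASE -> take LEFT -> juliet
i=7: L=foxtrot=BASE, R=bravo -> take RIGHT -> bravo

Answer: foxtrot
golf
charlie
golf
golf
foxtrot
juliet
bravo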